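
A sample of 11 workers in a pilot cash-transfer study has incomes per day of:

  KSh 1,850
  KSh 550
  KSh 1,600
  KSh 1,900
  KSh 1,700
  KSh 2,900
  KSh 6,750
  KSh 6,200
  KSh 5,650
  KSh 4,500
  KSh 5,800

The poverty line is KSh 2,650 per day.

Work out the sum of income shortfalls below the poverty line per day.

KSh 5,650

Poor units: KSh 550, KSh 1,600, KSh 1,700, KSh 1,850, KSh 1,900 (q = 5 of N = 11).
Individual gaps: 2650−550 = 2100; 2650−1600 = 1050; 2650−1700 = 950; 2650−1850 = 800; 2650−1900 = 750.
Aggregate gap = KSh 5,650.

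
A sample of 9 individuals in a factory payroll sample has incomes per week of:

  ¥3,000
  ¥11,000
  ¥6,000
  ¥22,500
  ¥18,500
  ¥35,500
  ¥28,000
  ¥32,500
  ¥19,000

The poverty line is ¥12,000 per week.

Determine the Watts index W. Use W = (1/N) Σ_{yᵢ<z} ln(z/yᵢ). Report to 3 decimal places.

Incomes under z: ¥3,000, ¥6,000, ¥11,000 (q = 3 of N = 9).
Log shortfalls: ln(12000/3000) = 1.3863; ln(12000/6000) = 0.6931; ln(12000/11000) = 0.0870.
W = 2.166453 / 9 = 0.241.

0.241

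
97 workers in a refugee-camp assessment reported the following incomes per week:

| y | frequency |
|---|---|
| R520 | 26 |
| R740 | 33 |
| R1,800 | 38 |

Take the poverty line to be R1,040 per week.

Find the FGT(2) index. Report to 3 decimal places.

Below the line: 26×R520, 33×R740 (q = 59 of N = 97).
Relative gaps: (1040−520)/1040 = 0.5000 (×26); (1040−740)/1040 = 0.2885 (×33).
Squared: 0.2500 (×26); 0.0832 (×33).
Sum = 9.245932; P₂ = 9.245932 / 97 = 0.095.

0.095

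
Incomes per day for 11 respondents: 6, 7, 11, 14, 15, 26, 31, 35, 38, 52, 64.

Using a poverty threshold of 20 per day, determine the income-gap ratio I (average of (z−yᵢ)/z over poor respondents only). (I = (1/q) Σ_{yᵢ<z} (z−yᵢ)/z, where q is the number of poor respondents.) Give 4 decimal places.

Below the line: 6, 7, 11, 14, 15 (q = 5 of N = 11).
Relative gaps: 0.7000, 0.6500, 0.4500, 0.3000, 0.2500; sum = 2.350000.
I averages over the q = 5 poor units only: 2.350000 / 5 = 0.4700.

0.4700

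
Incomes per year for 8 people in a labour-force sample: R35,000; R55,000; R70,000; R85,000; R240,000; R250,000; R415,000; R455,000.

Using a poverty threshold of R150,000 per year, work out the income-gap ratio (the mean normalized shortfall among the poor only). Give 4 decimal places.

Incomes under z: R35,000, R55,000, R70,000, R85,000 (q = 4 of N = 8).
Relative gaps: 0.7667, 0.6333, 0.5333, 0.4333; sum = 2.366667.
The income-gap ratio divides by q (the poor only): 2.366667 / 4 = 0.5917.

0.5917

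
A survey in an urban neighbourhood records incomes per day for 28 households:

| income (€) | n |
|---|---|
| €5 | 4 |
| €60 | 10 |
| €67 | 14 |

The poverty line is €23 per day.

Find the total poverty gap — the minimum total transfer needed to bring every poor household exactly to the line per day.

Below z: 4×€5 (q = 4 of N = 28).
Individual gaps: 4×(23−5) = 72.
Aggregate gap = €72.

€72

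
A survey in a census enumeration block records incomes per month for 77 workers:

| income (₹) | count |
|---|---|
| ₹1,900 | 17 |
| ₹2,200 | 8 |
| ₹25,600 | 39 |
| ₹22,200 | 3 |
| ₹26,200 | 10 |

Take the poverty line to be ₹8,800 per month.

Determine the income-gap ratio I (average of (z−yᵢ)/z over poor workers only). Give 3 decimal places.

0.773

Below the line: 17×₹1,900, 8×₹2,200 (q = 25 of N = 77).
Shortfall ratios (z−y)/z: 0.7841 (×17), 0.7500 (×8); sum = 19.329545.
The income-gap ratio divides by q (the poor only): 19.329545 / 25 = 0.773.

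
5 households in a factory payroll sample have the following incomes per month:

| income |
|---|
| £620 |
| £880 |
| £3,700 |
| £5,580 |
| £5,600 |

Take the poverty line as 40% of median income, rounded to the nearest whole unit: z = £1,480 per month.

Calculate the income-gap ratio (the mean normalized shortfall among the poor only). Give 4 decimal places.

0.4932

Poor units: £620, £880 (q = 2 of N = 5).
Shortfall ratios (z−y)/z: 0.5811, 0.4054; sum = 0.986486.
The income-gap ratio divides by q (the poor only): 0.986486 / 2 = 0.4932.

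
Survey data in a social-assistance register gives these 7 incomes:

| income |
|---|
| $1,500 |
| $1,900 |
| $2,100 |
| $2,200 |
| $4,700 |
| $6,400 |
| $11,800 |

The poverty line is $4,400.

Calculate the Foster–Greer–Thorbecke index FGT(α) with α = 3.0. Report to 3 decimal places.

Incomes under z: $1,500, $1,900, $2,100, $2,200 (q = 4 of N = 7).
Gap ratios (z−y)/z: (4400−1500)/4400 = 0.6591; (4400−1900)/4400 = 0.5682; (4400−2100)/4400 = 0.5227; (4400−2200)/4400 = 0.5000.
Raised to α = 3.0: 0.28631; 0.18343; 0.14283; 0.12500.
Sum = 0.737568; FGT(3.0) = 0.737568 / 7 = 0.105.

0.105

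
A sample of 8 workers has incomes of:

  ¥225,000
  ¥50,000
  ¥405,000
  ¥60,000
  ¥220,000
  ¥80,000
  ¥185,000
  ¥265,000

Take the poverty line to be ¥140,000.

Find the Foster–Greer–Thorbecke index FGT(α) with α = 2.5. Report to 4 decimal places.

0.0873

Below the line: ¥50,000, ¥60,000, ¥80,000 (q = 3 of N = 8).
Gap ratios (z−y)/z: (140000−50000)/140000 = 0.6429; (140000−60000)/140000 = 0.5714; (140000−80000)/140000 = 0.4286.
Raised to α = 2.5: 0.33135; 0.24683; 0.12024.
Sum = 0.698426; FGT(2.5) = 0.698426 / 8 = 0.0873.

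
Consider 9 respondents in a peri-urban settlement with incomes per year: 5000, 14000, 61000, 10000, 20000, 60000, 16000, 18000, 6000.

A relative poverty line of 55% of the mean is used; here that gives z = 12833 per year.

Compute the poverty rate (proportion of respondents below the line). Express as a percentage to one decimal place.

3 of the 9 respondents have income below 12833.
H = 3/9 = 33.3%.

33.3%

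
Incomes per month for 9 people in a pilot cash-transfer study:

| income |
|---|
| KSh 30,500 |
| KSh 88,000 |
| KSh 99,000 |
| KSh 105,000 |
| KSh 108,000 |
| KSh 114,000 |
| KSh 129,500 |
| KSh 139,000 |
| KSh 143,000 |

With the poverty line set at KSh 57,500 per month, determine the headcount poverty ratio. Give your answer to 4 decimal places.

1 of the 9 people have income below KSh 57,500.
H = 1/9 = 0.1111.

0.1111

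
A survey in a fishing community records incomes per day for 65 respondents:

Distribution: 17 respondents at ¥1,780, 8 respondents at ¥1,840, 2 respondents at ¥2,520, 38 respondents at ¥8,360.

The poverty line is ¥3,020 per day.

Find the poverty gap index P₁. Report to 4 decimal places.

Below z: 17×¥1,780, 8×¥1,840, 2×¥2,520 (q = 27 of N = 65).
Shortfall ratios: (3020−1780)/3020 = 0.4106 (×17); (3020−1840)/3020 = 0.3907 (×8); (3020−2520)/3020 = 0.1656 (×2).
Sum of shortfalls = 10.437086; P₁ averages over all N: 10.437086 / 65 = 0.1606.

0.1606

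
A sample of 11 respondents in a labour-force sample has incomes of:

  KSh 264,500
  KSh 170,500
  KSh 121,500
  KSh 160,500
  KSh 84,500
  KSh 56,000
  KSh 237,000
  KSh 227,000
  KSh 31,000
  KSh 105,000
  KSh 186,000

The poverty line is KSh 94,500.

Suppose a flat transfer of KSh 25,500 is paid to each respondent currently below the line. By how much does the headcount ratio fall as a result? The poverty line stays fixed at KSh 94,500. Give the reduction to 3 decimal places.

0.091

Before: below the line — KSh 31,000, KSh 56,000, KSh 84,500; headcount ratio = 0.27273.
After the KSh 25,500 transfer: below the line — KSh 56,500, KSh 81,500; headcount ratio = 0.18182.
Reduction = 0.27273 − 0.18182 = 0.091.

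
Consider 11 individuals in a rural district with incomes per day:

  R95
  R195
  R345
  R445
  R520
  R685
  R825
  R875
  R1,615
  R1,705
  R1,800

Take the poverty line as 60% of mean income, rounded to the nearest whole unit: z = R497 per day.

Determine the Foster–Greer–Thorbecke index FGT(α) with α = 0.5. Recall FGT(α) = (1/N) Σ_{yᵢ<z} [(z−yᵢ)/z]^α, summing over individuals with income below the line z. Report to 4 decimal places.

Poor units: R95, R195, R345, R445 (q = 4 of N = 11).
Relative gaps: (497−95)/497 = 0.8089; (497−195)/497 = 0.6076; (497−345)/497 = 0.3058; (497−445)/497 = 0.1046.
Raised to α = 0.5: 0.89936; 0.77952; 0.55302; 0.32346.
Sum = 2.555365; FGT(0.5) = 2.555365 / 11 = 0.2323.

0.2323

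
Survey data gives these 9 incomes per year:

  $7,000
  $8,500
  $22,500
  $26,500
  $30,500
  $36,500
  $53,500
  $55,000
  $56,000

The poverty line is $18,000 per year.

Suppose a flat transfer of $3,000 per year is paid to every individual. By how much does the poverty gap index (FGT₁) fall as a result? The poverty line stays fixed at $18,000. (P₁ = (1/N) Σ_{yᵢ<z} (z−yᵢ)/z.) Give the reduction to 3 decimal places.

0.037

Before: below the line — $7,000, $8,500; poverty gap index (FGT₁) = 0.12654.
After the $3,000 transfer: below the line — $10,000, $11,500; poverty gap index (FGT₁) = 0.08951.
Reduction = 0.12654 − 0.08951 = 0.037.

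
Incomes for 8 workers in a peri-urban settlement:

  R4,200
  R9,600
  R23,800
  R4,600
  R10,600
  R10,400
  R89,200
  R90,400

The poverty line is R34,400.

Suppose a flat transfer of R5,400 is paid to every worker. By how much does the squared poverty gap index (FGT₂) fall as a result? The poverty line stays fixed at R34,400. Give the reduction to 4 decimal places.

0.1449

Before: below the line — R4,200, R4,600, R9,600, R10,400, R10,600, R23,800; squared poverty gap index (FGT₂) = 0.387659.
After the R5,400 transfer: below the line — R9,600, R10,000, R15,000, R15,800, R16,000, R29,200; squared poverty gap index (FGT₂) = 0.242775.
Reduction = 0.387659 − 0.242775 = 0.1449.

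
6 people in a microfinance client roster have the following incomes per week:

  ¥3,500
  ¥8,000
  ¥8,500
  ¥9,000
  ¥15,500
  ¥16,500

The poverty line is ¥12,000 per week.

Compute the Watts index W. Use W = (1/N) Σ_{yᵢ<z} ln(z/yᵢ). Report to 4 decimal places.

Below the line: ¥3,500, ¥8,000, ¥8,500, ¥9,000 (q = 4 of N = 6).
Log gaps: ln(12000/3500) = 1.2321; ln(12000/8000) = 0.4055; ln(12000/8500) = 0.3448; ln(12000/9000) = 0.2877.
W = 2.270131 / 6 = 0.3784.

0.3784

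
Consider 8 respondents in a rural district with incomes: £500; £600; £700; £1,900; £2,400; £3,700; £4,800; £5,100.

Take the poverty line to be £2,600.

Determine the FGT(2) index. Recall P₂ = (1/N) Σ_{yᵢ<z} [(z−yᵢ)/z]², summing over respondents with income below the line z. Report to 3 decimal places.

Below z: £500, £600, £700, £1,900, £2,400 (q = 5 of N = 8).
Gap ratios (z−y)/z: (2600−500)/2600 = 0.8077; (2600−600)/2600 = 0.7692; (2600−700)/2600 = 0.7308; (2600−1900)/2600 = 0.2692; (2600−2400)/2600 = 0.0769.
Squared: 0.6524; 0.5917; 0.5340; 0.0725; 0.0059.
Sum = 1.856509; P₂ = 1.856509 / 8 = 0.232.

0.232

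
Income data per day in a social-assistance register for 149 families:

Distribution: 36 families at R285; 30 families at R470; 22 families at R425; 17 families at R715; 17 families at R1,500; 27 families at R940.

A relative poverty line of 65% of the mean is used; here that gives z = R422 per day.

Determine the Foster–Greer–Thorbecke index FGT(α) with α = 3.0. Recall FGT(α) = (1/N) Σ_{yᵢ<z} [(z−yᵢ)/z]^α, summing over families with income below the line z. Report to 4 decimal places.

Incomes under z: 36×R285 (q = 36 of N = 149).
Shortfall ratios: (422−285)/422 = 0.3246 (×36).
Raised to α = 3.0: 0.03422 (×36).
Sum = 1.231762; FGT(3.0) = 1.231762 / 149 = 0.0083.

0.0083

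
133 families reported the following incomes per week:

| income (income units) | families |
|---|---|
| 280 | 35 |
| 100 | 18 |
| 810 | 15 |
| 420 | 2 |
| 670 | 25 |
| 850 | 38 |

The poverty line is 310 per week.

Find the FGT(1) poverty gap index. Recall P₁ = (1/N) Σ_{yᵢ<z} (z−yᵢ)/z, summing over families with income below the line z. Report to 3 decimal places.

Below z: 18×100, 35×280 (q = 53 of N = 133).
Gap ratios (z−y)/z: (310−100)/310 = 0.6774 (×18); (310−280)/310 = 0.0968 (×35).
Σ = 15.580645. Dividing by the full population N = 133 gives P₁ = 0.117.

0.117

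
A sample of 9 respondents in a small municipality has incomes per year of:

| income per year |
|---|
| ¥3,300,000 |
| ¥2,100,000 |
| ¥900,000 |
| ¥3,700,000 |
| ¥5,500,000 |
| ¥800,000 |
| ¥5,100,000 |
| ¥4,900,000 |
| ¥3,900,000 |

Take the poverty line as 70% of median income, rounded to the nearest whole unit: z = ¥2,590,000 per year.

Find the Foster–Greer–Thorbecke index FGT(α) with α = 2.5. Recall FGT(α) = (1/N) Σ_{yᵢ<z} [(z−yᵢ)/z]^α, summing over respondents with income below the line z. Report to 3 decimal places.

0.084

Poor units: ¥800,000, ¥900,000, ¥2,100,000 (q = 3 of N = 9).
Shortfall ratios: (2590000−800000)/2590000 = 0.6911; (2590000−900000)/2590000 = 0.6525; (2590000−2100000)/2590000 = 0.1892.
Raised to α = 2.5: 0.39708; 0.34393; 0.01557.
Sum = 0.756581; FGT(2.5) = 0.756581 / 9 = 0.084.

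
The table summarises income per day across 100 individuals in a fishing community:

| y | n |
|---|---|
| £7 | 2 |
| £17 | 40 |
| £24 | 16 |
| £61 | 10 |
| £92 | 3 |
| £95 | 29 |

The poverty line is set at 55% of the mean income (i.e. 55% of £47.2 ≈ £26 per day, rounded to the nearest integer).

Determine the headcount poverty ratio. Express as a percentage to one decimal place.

58 of the 100 individuals have income below £26.
H = 58/100 = 58.0%.

58.0%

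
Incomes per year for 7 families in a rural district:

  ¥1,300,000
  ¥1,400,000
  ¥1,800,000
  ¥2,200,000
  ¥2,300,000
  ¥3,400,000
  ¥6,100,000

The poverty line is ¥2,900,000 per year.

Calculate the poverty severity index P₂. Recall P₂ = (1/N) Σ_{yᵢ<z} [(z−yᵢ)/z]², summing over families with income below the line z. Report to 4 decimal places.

Below the line: ¥1,300,000, ¥1,400,000, ¥1,800,000, ¥2,200,000, ¥2,300,000 (q = 5 of N = 7).
Relative gaps: (2900000−1300000)/2900000 = 0.5517; (2900000−1400000)/2900000 = 0.5172; (2900000−1800000)/2900000 = 0.3793; (2900000−2200000)/2900000 = 0.2414; (2900000−2300000)/2900000 = 0.2069.
Squared: 0.3044; 0.2675; 0.1439; 0.0583; 0.0428.
Sum = 0.816885; P₂ = 0.816885 / 7 = 0.1167.

0.1167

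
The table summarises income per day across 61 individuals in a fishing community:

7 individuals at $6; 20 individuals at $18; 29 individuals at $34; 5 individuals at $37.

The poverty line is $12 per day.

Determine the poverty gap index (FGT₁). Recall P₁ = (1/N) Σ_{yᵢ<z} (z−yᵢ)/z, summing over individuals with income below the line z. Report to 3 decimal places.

Below z: 7×$6 (q = 7 of N = 61).
Normalized shortfalls: (12−6)/12 = 0.5000 (×7).
Sum of shortfalls = 3.500000; P₁ averages over all N: 3.500000 / 61 = 0.057.

0.057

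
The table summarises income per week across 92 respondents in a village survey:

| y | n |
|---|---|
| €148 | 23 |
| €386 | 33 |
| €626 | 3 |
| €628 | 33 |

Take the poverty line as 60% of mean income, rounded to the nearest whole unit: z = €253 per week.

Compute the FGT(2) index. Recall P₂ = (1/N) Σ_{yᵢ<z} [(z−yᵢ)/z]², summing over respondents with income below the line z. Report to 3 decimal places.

Poor units: 23×€148 (q = 23 of N = 92).
Shortfall ratios: (253−148)/253 = 0.4150 (×23).
Squared: 0.1722 (×23).
Sum = 3.961552; P₂ = 3.961552 / 92 = 0.043.

0.043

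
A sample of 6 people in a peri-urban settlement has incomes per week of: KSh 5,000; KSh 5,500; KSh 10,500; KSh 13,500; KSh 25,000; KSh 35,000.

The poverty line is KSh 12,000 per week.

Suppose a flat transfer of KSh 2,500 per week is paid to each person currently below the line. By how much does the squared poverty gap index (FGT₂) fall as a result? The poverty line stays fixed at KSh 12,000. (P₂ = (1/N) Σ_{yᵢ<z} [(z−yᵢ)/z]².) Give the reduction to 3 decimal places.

Before: below the line — KSh 5,000, KSh 5,500, KSh 10,500; squared poverty gap index (FGT₂) = 0.10822.
After the KSh 2,500 transfer: below the line — KSh 7,500, KSh 8,000; squared poverty gap index (FGT₂) = 0.04196.
Reduction = 0.10822 − 0.04196 = 0.066.

0.066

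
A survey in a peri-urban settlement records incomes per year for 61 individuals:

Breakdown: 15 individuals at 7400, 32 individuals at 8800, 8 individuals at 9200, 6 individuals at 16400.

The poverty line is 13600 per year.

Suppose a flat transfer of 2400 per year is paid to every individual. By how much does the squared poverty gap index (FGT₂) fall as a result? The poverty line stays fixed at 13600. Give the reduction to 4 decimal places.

0.0918

Before: below the line — 15×7400, 32×8800, 8×9200; squared poverty gap index (FGT₂) = 0.130180.
After the 2400 transfer: below the line — 15×9800, 32×11200, 8×11600; squared poverty gap index (FGT₂) = 0.038371.
Reduction = 0.130180 − 0.038371 = 0.0918.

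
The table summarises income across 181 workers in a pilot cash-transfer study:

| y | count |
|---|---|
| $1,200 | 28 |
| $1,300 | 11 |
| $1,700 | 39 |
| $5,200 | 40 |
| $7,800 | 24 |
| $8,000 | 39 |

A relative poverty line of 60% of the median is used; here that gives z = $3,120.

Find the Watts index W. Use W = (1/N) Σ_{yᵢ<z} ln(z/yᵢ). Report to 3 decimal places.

0.332

Below z: 28×$1,200, 11×$1,300, 39×$1,700 (q = 78 of N = 181).
Log gaps: ln(3120/1200) = 0.9555 (×28); ln(3120/1300) = 0.8755 (×11); ln(3120/1700) = 0.6072 (×39).
W = 60.065462 / 181 = 0.332.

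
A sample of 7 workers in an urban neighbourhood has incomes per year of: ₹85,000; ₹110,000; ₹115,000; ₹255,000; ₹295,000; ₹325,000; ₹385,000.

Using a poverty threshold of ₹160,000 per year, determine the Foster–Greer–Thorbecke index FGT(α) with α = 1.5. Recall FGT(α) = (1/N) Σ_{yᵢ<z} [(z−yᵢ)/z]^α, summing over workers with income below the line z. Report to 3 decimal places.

Below the line: ₹85,000, ₹110,000, ₹115,000 (q = 3 of N = 7).
Normalized shortfalls: (160000−85000)/160000 = 0.4688; (160000−110000)/160000 = 0.3125; (160000−115000)/160000 = 0.2812.
Raised to α = 1.5: 0.32093; 0.17469; 0.14916.
Sum = 0.644779; FGT(1.5) = 0.644779 / 7 = 0.092.

0.092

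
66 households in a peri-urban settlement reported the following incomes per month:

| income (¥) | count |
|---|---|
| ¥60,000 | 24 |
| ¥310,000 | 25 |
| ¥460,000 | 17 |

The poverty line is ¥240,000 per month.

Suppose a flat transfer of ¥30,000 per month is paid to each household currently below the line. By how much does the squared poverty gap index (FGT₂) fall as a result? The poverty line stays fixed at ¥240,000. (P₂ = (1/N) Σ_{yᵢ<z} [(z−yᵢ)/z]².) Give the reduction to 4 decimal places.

Before: below the line — 24×¥60,000; squared poverty gap index (FGT₂) = 0.204545.
After the ¥30,000 transfer: below the line — 24×¥90,000; squared poverty gap index (FGT₂) = 0.142045.
Reduction = 0.204545 − 0.142045 = 0.0625.

0.0625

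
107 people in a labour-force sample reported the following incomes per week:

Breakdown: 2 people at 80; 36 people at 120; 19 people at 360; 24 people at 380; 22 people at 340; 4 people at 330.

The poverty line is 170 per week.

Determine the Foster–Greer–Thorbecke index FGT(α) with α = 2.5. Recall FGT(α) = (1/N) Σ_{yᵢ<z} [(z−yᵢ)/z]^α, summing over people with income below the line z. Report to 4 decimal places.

Below z: 2×80, 36×120 (q = 38 of N = 107).
Relative gaps: (170−80)/170 = 0.5294 (×2); (170−120)/170 = 0.2941 (×36).
Raised to α = 2.5: 0.20393 (×2); 0.04691 (×36).
Sum = 2.096768; FGT(2.5) = 2.096768 / 107 = 0.0196.

0.0196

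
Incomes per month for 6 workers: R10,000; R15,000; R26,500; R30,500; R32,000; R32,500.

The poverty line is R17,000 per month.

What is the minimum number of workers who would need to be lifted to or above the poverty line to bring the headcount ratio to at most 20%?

1

Currently q = 2 of N = 6 are below the line (H = 0.333).
A headcount ratio of at most 20% allows at most ⌊0.20 × 6⌋ = 1 poor workers.
So at least 2 − 1 = 1 must be lifted.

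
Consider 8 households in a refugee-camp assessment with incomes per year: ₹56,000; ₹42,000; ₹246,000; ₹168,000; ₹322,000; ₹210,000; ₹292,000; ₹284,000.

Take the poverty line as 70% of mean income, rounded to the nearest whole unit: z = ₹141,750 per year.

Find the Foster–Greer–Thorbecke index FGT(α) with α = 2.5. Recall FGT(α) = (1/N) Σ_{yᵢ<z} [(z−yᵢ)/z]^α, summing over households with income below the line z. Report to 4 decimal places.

Poor units: ₹42,000, ₹56,000 (q = 2 of N = 8).
Relative gaps: (141750−42000)/141750 = 0.7037; (141750−56000)/141750 = 0.6049.
Raised to α = 2.5: 0.41541; 0.28463.
Sum = 0.700036; FGT(2.5) = 0.700036 / 8 = 0.0875.

0.0875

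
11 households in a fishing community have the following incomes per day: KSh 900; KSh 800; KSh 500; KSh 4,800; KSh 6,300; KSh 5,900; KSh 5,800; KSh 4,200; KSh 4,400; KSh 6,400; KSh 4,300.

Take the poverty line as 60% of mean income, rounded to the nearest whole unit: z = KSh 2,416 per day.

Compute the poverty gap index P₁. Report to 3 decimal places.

0.190

Below z: KSh 500, KSh 800, KSh 900 (q = 3 of N = 11).
Normalized shortfalls: (2416−500)/2416 = 0.7930; (2416−800)/2416 = 0.6689; (2416−900)/2416 = 0.6275.
Sum of shortfalls = 2.089404; P₁ averages over all N: 2.089404 / 11 = 0.190.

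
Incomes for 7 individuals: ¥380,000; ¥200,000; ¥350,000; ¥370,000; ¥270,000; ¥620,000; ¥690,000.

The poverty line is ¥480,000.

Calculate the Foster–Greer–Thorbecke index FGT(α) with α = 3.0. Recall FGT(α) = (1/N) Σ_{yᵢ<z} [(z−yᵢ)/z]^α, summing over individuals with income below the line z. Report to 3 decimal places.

Incomes under z: ¥200,000, ¥270,000, ¥350,000, ¥370,000, ¥380,000 (q = 5 of N = 7).
Relative gaps: (480000−200000)/480000 = 0.5833; (480000−270000)/480000 = 0.4375; (480000−350000)/480000 = 0.2708; (480000−370000)/480000 = 0.2292; (480000−380000)/480000 = 0.2083.
Raised to α = 3.0: 0.19850; 0.08374; 0.01987; 0.01204; 0.00904.
Sum = 0.323179; FGT(3.0) = 0.323179 / 7 = 0.046.

0.046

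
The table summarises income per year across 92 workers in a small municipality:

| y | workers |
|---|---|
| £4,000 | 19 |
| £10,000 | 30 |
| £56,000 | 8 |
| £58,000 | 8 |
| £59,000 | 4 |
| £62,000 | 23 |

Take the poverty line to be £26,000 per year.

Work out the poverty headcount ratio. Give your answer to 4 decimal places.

49 of the 92 workers have income below £26,000.
H = 49/92 = 0.5326.

0.5326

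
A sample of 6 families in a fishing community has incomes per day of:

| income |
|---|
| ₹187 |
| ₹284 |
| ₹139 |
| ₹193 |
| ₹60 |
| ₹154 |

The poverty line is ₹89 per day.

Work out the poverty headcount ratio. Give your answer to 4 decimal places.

1 of the 6 families have income below ₹89.
H = 1/6 = 0.1667.

0.1667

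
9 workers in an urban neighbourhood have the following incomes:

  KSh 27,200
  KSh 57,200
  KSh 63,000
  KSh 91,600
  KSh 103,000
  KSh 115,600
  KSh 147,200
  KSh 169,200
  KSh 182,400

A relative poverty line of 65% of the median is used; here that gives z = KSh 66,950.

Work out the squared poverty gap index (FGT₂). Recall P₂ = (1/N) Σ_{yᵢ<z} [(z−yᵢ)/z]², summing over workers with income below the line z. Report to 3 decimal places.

Below the line: KSh 27,200, KSh 57,200, KSh 63,000 (q = 3 of N = 9).
Gap ratios (z−y)/z: (66950−27200)/66950 = 0.5937; (66950−57200)/66950 = 0.1456; (66950−63000)/66950 = 0.0590.
Squared: 0.3525; 0.0212; 0.0035.
Sum = 0.377201; P₂ = 0.377201 / 9 = 0.042.

0.042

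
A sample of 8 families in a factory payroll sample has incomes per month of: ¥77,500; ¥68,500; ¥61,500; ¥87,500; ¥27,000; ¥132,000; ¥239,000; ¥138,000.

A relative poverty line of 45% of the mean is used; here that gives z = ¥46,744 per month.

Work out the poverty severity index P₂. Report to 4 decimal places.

Incomes under z: ¥27,000 (q = 1 of N = 8).
Normalized shortfalls: (46744−27000)/46744 = 0.4224.
Squared: 0.1784.
Sum = 0.178410; P₂ = 0.178410 / 8 = 0.0223.

0.0223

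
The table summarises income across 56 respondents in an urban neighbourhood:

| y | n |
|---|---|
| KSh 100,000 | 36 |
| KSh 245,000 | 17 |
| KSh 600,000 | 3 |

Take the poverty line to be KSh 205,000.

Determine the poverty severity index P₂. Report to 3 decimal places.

Below z: 36×KSh 100,000 (q = 36 of N = 56).
Relative gaps: (205000−100000)/205000 = 0.5122 (×36).
Squared: 0.2623 (×36).
Sum = 9.444378; P₂ = 9.444378 / 56 = 0.169.

0.169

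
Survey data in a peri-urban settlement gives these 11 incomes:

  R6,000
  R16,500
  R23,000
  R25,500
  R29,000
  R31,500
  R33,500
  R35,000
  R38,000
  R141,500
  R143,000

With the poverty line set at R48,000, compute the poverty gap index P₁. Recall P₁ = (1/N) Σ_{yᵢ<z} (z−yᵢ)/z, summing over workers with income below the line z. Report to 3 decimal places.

0.367

Below z: R6,000, R16,500, R23,000, R25,500, R29,000, R31,500, R33,500, R35,000, R38,000 (q = 9 of N = 11).
Normalized shortfalls: (48000−6000)/48000 = 0.8750; (48000−16500)/48000 = 0.6562; (48000−23000)/48000 = 0.5208; (48000−25500)/48000 = 0.4688; (48000−29000)/48000 = 0.3958; (48000−31500)/48000 = 0.3438; (48000−33500)/48000 = 0.3021; (48000−35000)/48000 = 0.2708; (48000−38000)/48000 = 0.2083.
Sum of shortfalls = 4.041667; P₁ averages over all N: 4.041667 / 11 = 0.367.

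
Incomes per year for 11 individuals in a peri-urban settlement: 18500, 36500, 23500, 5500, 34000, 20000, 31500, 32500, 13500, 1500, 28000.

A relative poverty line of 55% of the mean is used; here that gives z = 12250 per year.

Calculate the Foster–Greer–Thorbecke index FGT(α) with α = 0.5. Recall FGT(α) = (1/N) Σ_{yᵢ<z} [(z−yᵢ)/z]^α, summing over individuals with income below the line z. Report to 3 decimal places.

Incomes under z: 1500, 5500 (q = 2 of N = 11).
Relative gaps: (12250−1500)/12250 = 0.8776; (12250−5500)/12250 = 0.5510.
Raised to α = 0.5: 0.93678; 0.74231.
Sum = 1.679084; FGT(0.5) = 1.679084 / 11 = 0.153.

0.153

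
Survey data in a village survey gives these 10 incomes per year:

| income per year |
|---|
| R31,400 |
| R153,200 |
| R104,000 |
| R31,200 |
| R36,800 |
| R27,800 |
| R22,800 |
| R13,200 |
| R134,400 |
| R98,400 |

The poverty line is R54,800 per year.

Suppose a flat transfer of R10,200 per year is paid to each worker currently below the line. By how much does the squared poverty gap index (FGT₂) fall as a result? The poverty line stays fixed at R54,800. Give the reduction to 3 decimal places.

0.092

Before: below the line — R13,200, R22,800, R27,800, R31,200, R31,400, R36,800; squared poverty gap index (FGT₂) = 0.16357.
After the R10,200 transfer: below the line — R23,400, R33,000, R38,000, R41,400, R41,600, R47,000; squared poverty gap index (FGT₂) = 0.07186.
Reduction = 0.16357 − 0.07186 = 0.092.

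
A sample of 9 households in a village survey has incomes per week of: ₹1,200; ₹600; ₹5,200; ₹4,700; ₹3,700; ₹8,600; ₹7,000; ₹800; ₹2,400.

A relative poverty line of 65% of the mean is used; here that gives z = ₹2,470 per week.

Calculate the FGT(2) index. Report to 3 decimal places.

Poor units: ₹600, ₹800, ₹1,200, ₹2,400 (q = 4 of N = 9).
Shortfall ratios: (2470−600)/2470 = 0.7571; (2470−800)/2470 = 0.6761; (2470−1200)/2470 = 0.5142; (2470−2400)/2470 = 0.0283.
Squared: 0.5732; 0.4571; 0.2644; 0.0008.
Sum = 1.295481; P₂ = 1.295481 / 9 = 0.144.

0.144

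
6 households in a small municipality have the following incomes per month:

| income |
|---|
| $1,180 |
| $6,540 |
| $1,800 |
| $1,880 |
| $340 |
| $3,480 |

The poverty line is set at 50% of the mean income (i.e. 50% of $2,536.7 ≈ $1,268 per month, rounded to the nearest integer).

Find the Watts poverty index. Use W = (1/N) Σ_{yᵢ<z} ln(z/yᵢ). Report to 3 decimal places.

0.231

Poor units: $340, $1,180 (q = 2 of N = 6).
ln(z/y) terms: ln(1268/340) = 1.3163; ln(1268/1180) = 0.0719.
W = 1.388177 / 6 = 0.231.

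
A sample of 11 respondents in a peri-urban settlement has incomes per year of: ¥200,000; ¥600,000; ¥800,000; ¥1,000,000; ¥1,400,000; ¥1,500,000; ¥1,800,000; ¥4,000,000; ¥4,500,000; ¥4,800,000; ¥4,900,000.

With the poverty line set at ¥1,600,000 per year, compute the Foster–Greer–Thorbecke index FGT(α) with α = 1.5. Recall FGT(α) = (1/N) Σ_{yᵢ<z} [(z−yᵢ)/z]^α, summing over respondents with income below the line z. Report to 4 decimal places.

Below z: ¥200,000, ¥600,000, ¥800,000, ¥1,000,000, ¥1,400,000, ¥1,500,000 (q = 6 of N = 11).
Shortfall ratios: (1600000−200000)/1600000 = 0.8750; (1600000−600000)/1600000 = 0.6250; (1600000−800000)/1600000 = 0.5000; (1600000−1000000)/1600000 = 0.3750; (1600000−1400000)/1600000 = 0.1250; (1600000−1500000)/1600000 = 0.0625.
Raised to α = 1.5: 0.81849; 0.49411; 0.35355; 0.22964; 0.04419; 0.01562.
Sum = 1.955606; FGT(1.5) = 1.955606 / 11 = 0.1778.

0.1778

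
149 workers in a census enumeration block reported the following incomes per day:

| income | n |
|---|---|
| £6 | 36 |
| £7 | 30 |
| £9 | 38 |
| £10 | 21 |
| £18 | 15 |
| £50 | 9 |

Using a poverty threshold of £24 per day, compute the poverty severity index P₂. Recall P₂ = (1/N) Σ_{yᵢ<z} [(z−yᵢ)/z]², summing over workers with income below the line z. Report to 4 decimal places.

0.3908

Below the line: 36×£6, 30×£7, 38×£9, 21×£10, 15×£18 (q = 140 of N = 149).
Gap ratios (z−y)/z: (24−6)/24 = 0.7500 (×36); (24−7)/24 = 0.7083 (×30); (24−9)/24 = 0.6250 (×38); (24−10)/24 = 0.5833 (×21); (24−18)/24 = 0.2500 (×15).
Squared: 0.5625 (×36); 0.5017 (×30); 0.3906 (×38); 0.3403 (×21); 0.0625 (×15).
Sum = 58.229167; P₂ = 58.229167 / 149 = 0.3908.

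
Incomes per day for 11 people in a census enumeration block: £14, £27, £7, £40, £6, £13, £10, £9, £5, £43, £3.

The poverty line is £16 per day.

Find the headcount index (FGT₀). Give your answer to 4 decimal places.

8 of the 11 people have income below £16.
H = 8/11 = 0.7273.

0.7273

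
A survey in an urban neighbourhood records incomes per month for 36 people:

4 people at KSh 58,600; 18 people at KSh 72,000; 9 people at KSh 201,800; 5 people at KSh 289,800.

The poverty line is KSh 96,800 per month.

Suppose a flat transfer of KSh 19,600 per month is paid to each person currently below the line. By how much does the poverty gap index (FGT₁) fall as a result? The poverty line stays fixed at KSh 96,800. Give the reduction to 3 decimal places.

Before: below the line — 4×KSh 58,600, 18×KSh 72,000; poverty gap index (FGT₁) = 0.17195.
After the KSh 19,600 transfer: below the line — 4×KSh 78,200, 18×KSh 91,600; poverty gap index (FGT₁) = 0.04821.
Reduction = 0.17195 − 0.04821 = 0.124.

0.124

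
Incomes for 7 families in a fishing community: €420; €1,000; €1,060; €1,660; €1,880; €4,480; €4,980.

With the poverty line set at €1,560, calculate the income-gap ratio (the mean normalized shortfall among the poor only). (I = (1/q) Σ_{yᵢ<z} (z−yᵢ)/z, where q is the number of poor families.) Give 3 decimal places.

0.470

Incomes under z: €420, €1,000, €1,060 (q = 3 of N = 7).
Shortfall ratios (z−y)/z: 0.7308, 0.3590, 0.3205; sum = 1.410256.
I averages over the q = 3 poor units only: 1.410256 / 3 = 0.470.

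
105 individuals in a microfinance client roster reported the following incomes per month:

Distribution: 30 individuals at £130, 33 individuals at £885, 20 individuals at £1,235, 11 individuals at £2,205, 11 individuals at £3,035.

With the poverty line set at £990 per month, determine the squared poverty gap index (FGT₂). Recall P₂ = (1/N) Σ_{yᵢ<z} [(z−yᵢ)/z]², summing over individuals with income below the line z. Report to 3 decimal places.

0.219

Incomes under z: 30×£130, 33×£885 (q = 63 of N = 105).
Relative gaps: (990−130)/990 = 0.8687 (×30); (990−885)/990 = 0.1061 (×33).
Squared: 0.7546 (×30); 0.0112 (×33).
Sum = 23.009718; P₂ = 23.009718 / 105 = 0.219.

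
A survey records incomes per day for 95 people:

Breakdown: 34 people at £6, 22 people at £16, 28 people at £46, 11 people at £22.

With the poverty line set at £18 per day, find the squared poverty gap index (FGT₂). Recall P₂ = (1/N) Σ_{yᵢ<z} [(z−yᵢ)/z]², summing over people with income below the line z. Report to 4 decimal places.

0.1619

Poor units: 34×£6, 22×£16 (q = 56 of N = 95).
Gap ratios (z−y)/z: (18−6)/18 = 0.6667 (×34); (18−16)/18 = 0.1111 (×22).
Squared: 0.4444 (×34); 0.0123 (×22).
Sum = 15.382716; P₂ = 15.382716 / 95 = 0.1619.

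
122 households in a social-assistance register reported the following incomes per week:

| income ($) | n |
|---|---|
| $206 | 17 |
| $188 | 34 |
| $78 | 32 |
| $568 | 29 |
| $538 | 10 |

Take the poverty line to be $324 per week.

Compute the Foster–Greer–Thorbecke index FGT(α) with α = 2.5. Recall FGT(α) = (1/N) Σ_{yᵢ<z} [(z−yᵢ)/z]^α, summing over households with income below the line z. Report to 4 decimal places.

Below z: 32×$78, 34×$188, 17×$206 (q = 83 of N = 122).
Shortfall ratios: (324−78)/324 = 0.7593 (×32); (324−188)/324 = 0.4198 (×34); (324−206)/324 = 0.3642 (×17).
Raised to α = 2.5: 0.50231 (×32); 0.11415 (×34); 0.08005 (×17).
Sum = 21.316016; FGT(2.5) = 21.316016 / 122 = 0.1747.

0.1747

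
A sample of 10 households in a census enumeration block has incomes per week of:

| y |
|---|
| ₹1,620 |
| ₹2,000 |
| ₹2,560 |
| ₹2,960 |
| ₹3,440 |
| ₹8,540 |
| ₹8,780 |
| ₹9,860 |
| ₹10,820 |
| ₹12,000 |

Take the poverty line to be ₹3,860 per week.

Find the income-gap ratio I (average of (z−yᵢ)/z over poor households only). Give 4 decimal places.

Below z: ₹1,620, ₹2,000, ₹2,560, ₹2,960, ₹3,440 (q = 5 of N = 10).
Relative gaps: 0.5803, 0.4819, 0.3368, 0.2332, 0.1088; sum = 1.740933.
I averages over the q = 5 poor units only: 1.740933 / 5 = 0.3482.

0.3482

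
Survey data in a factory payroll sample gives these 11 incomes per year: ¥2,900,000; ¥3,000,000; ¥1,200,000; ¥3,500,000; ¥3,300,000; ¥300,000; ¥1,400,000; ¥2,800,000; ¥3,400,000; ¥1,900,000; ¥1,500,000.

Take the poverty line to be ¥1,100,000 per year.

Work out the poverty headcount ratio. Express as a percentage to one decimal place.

1 of the 11 households have income below ¥1,100,000.
H = 1/11 = 9.1%.

9.1%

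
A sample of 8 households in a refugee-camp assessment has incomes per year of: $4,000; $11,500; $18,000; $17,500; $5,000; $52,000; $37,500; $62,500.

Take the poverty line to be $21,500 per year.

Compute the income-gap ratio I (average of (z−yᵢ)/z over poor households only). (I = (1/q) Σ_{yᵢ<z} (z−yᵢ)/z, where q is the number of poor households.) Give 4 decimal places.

Below z: $4,000, $5,000, $11,500, $17,500, $18,000 (q = 5 of N = 8).
Relative gaps: 0.8140, 0.7674, 0.4651, 0.1860, 0.1628; sum = 2.395349.
I averages over the q = 5 poor units only: 2.395349 / 5 = 0.4791.

0.4791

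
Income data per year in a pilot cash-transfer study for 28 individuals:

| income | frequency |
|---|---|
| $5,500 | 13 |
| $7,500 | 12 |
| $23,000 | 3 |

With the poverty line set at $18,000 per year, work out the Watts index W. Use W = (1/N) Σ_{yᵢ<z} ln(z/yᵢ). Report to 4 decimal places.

0.9257

Below z: 13×$5,500, 12×$7,500 (q = 25 of N = 28).
Log shortfalls: ln(18000/5500) = 1.1856 (×13); ln(18000/7500) = 0.8755 (×12).
W = 25.918733 / 28 = 0.9257.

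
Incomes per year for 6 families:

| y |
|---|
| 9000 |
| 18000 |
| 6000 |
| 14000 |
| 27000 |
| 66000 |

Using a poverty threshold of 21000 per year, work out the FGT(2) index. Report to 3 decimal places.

Poor units: 6000, 9000, 14000, 18000 (q = 4 of N = 6).
Relative gaps: (21000−6000)/21000 = 0.7143; (21000−9000)/21000 = 0.5714; (21000−14000)/21000 = 0.3333; (21000−18000)/21000 = 0.1429.
Squared: 0.5102; 0.3265; 0.1111; 0.0204.
Sum = 0.968254; P₂ = 0.968254 / 6 = 0.161.

0.161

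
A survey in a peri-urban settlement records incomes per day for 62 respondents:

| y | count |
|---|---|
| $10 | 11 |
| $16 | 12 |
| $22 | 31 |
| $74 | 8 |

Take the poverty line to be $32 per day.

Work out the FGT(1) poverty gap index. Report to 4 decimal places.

Below the line: 11×$10, 12×$16, 31×$22 (q = 54 of N = 62).
Shortfall ratios: (32−10)/32 = 0.6875 (×11); (32−16)/32 = 0.5000 (×12); (32−22)/32 = 0.3125 (×31).
Σ = 23.250000. Dividing by the full population N = 62 gives P₁ = 0.3750.

0.3750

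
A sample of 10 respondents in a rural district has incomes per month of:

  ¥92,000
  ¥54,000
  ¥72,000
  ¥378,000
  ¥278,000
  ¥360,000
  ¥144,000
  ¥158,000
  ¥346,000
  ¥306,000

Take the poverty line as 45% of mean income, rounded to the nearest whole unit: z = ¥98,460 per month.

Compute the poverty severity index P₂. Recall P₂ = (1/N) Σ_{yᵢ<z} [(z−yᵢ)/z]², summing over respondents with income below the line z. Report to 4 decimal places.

0.0280

Poor units: ¥54,000, ¥72,000, ¥92,000 (q = 3 of N = 10).
Shortfall ratios: (98460−54000)/98460 = 0.4516; (98460−72000)/98460 = 0.2687; (98460−92000)/98460 = 0.0656.
Squared: 0.2039; 0.0722; 0.0043.
Sum = 0.280426; P₂ = 0.280426 / 10 = 0.0280.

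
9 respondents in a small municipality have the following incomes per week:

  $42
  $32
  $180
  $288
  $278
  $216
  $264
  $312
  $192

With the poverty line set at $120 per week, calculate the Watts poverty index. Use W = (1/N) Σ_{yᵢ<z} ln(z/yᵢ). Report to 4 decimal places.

Poor units: $32, $42 (q = 2 of N = 9).
Log shortfalls: ln(120/32) = 1.3218; ln(120/42) = 1.0498.
W = 2.371578 / 9 = 0.2635.

0.2635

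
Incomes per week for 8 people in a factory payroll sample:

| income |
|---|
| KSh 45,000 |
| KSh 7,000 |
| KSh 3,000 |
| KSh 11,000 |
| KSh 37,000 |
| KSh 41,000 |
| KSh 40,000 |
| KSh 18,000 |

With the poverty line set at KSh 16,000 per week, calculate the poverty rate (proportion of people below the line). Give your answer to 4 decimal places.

0.3750

3 of the 8 people have income below KSh 16,000.
H = 3/8 = 0.3750.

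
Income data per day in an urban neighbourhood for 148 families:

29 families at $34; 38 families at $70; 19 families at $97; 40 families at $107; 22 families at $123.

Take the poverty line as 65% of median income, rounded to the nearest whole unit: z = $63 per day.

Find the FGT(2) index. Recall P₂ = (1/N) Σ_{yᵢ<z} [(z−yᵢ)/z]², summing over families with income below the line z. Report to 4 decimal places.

0.0415

Below the line: 29×$34 (q = 29 of N = 148).
Relative gaps: (63−34)/63 = 0.4603 (×29).
Squared: 0.2119 (×29).
Sum = 6.144873; P₂ = 6.144873 / 148 = 0.0415.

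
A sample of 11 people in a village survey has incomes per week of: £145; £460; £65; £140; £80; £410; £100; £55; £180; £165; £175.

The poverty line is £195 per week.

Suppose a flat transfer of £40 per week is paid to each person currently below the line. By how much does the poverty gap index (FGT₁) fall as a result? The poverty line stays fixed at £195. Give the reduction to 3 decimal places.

0.142

Before: below the line — £55, £65, £80, £100, £140, £145, £165, £175, £180; poverty gap index (FGT₁) = 0.30303.
After the £40 transfer: below the line — £95, £105, £120, £140, £180, £185; poverty gap index (FGT₁) = 0.16084.
Reduction = 0.30303 − 0.16084 = 0.142.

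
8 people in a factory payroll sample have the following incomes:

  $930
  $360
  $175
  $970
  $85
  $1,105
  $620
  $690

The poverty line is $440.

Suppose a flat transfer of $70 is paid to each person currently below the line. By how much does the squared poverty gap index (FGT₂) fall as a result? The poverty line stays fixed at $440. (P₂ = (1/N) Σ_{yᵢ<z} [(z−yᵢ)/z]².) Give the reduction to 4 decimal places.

Before: below the line — $85, $175, $360; squared poverty gap index (FGT₂) = 0.130843.
After the $70 transfer: below the line — $155, $245, $430; squared poverty gap index (FGT₂) = 0.077060.
Reduction = 0.130843 − 0.077060 = 0.0538.

0.0538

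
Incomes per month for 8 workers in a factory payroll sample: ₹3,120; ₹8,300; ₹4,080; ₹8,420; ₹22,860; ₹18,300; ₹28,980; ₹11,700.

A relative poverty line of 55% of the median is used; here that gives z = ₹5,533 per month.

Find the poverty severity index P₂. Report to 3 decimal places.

0.032

Poor units: ₹3,120, ₹4,080 (q = 2 of N = 8).
Normalized shortfalls: (5533−3120)/5533 = 0.4361; (5533−4080)/5533 = 0.2626.
Squared: 0.1902; 0.0690.
Sum = 0.259154; P₂ = 0.259154 / 8 = 0.032.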